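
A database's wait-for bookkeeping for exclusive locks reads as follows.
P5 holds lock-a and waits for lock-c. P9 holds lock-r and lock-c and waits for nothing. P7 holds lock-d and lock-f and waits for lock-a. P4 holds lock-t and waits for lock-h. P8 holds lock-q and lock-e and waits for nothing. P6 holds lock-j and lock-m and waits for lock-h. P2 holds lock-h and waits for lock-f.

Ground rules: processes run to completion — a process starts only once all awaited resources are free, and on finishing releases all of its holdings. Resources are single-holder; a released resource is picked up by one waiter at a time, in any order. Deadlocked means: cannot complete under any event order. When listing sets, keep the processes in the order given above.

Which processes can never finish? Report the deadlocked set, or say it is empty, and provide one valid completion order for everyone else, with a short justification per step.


Nothing here is deadlocked.
Key observation: although several processes wait, no cycle exists — each chain bottoms out at a free runner.
One completion order for the rest: P9, P5, P8, P7, P2, P4, P6.
Verifying each step:
  P9 waits on nothing -> runs at once and releases lock-r and lock-c
  run P5 (all its waits — lock-c — are resolved); releases lock-a
  P8 waits on nothing -> runs at once and releases lock-q and lock-e
  run P7 (all its waits — lock-a — are resolved); releases lock-d and lock-f
  run P2 (all its waits — lock-f — are resolved); releases lock-h
  run P4 (all its waits — lock-h — are resolved); releases lock-t
  run P6 (all its waits — lock-h — are resolved); releases lock-j and lock-m


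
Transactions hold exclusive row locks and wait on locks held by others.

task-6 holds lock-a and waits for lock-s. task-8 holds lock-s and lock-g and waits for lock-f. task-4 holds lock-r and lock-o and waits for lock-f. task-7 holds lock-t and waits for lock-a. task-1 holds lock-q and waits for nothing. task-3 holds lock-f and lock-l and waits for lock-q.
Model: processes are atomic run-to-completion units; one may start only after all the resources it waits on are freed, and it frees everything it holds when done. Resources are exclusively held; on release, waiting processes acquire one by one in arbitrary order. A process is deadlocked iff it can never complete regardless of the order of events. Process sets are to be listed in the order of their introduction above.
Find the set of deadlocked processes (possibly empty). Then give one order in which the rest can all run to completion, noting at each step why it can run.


Nothing here is deadlocked.
Key observation: the waits form no ring: some process can always run, and its releases unblock the others one by one.
The rest can finish in the order task-1, task-3, task-8, task-6, task-4, task-7.
Step-by-step check:
  run task-1 (it waits on nothing); releases lock-q
  run task-3 (all its waits — lock-q — are resolved); releases lock-f and lock-l
  run task-8 (all its waits — lock-f — are resolved); releases lock-s and lock-g
  run task-6 (all its waits — lock-s — are resolved); releases lock-a
  run task-4 (all its waits — lock-f — are resolved); releases lock-r and lock-o
  run task-7 (all its waits — lock-a — are resolved); releases lock-t


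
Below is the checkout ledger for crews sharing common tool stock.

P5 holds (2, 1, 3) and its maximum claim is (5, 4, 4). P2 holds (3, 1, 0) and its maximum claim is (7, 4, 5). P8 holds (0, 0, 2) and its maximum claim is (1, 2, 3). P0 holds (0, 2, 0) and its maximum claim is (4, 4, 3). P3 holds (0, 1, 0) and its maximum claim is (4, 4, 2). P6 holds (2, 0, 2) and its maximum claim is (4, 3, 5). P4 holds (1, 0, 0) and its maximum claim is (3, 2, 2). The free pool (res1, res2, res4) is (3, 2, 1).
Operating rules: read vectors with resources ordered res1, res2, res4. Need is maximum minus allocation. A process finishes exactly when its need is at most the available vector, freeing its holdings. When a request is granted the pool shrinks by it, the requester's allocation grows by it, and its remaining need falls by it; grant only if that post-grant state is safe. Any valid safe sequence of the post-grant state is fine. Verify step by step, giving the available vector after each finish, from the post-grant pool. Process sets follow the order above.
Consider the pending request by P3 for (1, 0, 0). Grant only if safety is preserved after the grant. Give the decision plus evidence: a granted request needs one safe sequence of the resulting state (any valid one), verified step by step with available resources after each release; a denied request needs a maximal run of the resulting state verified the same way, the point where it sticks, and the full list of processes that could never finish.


DENY: after the grant no complete ordering would exist.
Key observation: after P8, P4 the pool peaks at (3, 2, 3), and each blocked process is short somewhere: P5 on res2; P2 on res1, res2, res4; P0 on res1; P3 on res2; P6 on res2.
On the post-grant state, P8, P4 is a maximal run — nothing extends it. Verifying each step:
  pool = (2, 2, 1)
  run P8 (needs (1, 2, 1), free (2, 2, 1)); after release of (0, 0, 2) the pool is (2, 2, 3)
  run P4 (needs (2, 2, 2), free (2, 2, 3)); after release of (1, 0, 0) the pool is (3, 2, 3)
  P5 cannot run: need (3, 3, 1) vs free (3, 2, 3) (insufficient res2)
  P2 cannot run: need (4, 3, 5) vs free (3, 2, 3) (insufficient res1, res2 and res4)
  P0 cannot run: need (4, 2, 3) vs free (3, 2, 3) (insufficient res1)
  P3 cannot run: need (3, 3, 2) vs free (3, 2, 3) (insufficient res2)
  P6 cannot run: need (2, 3, 3) vs free (3, 2, 3) (insufficient res2)
Post-grant, the permanently blocked set is P5, P2, P0, P3 and P6.


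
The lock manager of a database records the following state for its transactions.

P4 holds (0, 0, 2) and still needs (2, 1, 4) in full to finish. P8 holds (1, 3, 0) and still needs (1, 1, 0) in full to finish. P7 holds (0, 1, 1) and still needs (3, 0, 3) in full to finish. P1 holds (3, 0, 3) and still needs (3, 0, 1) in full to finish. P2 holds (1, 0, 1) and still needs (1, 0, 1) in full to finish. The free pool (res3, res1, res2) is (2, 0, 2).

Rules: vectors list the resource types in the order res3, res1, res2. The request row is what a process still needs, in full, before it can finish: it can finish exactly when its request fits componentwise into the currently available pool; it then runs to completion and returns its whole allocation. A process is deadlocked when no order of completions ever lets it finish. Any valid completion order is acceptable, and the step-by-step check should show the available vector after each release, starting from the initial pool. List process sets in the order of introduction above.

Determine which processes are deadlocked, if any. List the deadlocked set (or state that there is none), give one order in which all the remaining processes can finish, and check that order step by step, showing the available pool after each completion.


The deadlocked set is empty.
Key observation: starting with P2, each completion frees enough for the next — no one is permanently blocked.
A valid finishing order for the others: P2, P1, P7, P4, P8. Walking it through:
  pool = (2, 0, 2)
  P2 needs (1, 0, 1) <= (2, 0, 2) -> finishes; pool += (1, 0, 1) = (3, 0, 3)
  P1 needs (3, 0, 1) <= (3, 0, 3) -> finishes; pool += (3, 0, 3) = (6, 0, 6)
  P7 needs (3, 0, 3) <= (6, 0, 6) -> finishes; pool += (0, 1, 1) = (6, 1, 7)
  P4 needs (2, 1, 4) <= (6, 1, 7) -> finishes; pool += (0, 0, 2) = (6, 1, 9)
  P8 needs (1, 1, 0) <= (6, 1, 9) -> finishes; pool += (1, 3, 0) = (7, 4, 9)


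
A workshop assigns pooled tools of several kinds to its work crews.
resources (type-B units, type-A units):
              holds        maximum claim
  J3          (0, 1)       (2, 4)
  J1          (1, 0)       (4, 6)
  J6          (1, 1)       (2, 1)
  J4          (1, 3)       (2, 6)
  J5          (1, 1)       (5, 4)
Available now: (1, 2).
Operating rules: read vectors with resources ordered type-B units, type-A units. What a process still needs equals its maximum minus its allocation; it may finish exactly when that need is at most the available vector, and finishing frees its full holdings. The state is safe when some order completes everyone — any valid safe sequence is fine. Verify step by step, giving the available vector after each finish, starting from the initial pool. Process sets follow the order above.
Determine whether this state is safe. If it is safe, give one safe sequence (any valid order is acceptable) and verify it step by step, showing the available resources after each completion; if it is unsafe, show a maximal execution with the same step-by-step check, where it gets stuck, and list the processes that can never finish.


The state is SAFE; one workable sequence: J6, J4, J1, J3, J5.
Key observation: the first exact fit in this order is J6 — it needs (1, 0) with (1, 2) free, meeting a requested resource to the last unit.
Walking it through:
  pool = (1, 2)
  J6: need (1, 0) fits (1, 2); releases (1, 1), pool now (2, 3)
  J4: need (1, 3) fits (2, 3); releases (1, 3), pool now (3, 6)
  J1: need (3, 6) fits (3, 6); releases (1, 0), pool now (4, 6)
  J3: need (2, 3) fits (4, 6); releases (0, 1), pool now (4, 7)
  J5: need (4, 3) fits (4, 7); releases (1, 1), pool now (5, 8)


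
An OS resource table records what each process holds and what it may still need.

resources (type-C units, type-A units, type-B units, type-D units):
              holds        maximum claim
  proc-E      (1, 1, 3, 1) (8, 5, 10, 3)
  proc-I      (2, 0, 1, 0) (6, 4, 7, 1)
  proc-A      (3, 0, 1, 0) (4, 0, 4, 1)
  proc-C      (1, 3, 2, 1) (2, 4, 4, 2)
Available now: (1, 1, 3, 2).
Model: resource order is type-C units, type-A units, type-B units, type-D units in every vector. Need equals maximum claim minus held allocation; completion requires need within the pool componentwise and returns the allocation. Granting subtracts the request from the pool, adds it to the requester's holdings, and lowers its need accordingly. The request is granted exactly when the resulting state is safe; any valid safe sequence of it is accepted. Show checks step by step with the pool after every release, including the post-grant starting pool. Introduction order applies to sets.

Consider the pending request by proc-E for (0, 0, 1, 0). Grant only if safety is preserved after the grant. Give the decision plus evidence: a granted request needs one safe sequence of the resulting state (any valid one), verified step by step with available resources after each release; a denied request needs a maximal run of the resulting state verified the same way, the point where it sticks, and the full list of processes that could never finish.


DENY. Granting would leave the state unsafe.
Key observation: no order helps: past proc-C, proc-A, the free pool tops out at (5, 4, 5, 3), below what each blocked process needs in type-B units.
Pretend the grant happened; the run proc-C, proc-A goes as far as possible. Step-by-step check:
  pool = (1, 1, 2, 2)
  proc-C: need (1, 1, 2, 1) fits (1, 1, 2, 2); releases (1, 3, 2, 1), pool now (2, 4, 4, 3)
  proc-A: need (1, 0, 3, 1) fits (2, 4, 4, 3); releases (3, 0, 1, 0), pool now (5, 4, 5, 3)
  blocked: proc-E wants (7, 4, 6, 2), pool (5, 4, 5, 3) — not enough type-C units and type-B units
  blocked: proc-I wants (4, 4, 6, 1), pool (5, 4, 5, 3) — not enough type-B units
Post-grant, the permanently blocked set is proc-E and proc-I.


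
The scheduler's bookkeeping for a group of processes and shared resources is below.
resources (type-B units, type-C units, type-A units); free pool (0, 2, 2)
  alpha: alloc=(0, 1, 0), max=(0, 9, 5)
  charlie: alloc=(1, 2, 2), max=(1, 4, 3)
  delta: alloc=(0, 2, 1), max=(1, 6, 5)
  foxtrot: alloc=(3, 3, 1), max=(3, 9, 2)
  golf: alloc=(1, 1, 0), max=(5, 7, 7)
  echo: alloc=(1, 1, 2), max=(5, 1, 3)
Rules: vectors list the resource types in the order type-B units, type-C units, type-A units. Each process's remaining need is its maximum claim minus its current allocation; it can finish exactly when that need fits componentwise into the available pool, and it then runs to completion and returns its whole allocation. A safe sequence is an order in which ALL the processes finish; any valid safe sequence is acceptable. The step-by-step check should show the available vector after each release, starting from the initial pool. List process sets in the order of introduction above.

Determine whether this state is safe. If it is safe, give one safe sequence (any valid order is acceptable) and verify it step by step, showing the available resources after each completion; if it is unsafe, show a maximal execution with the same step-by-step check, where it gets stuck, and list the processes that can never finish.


SAFE, for example via the order charlie, delta, foxtrot, echo, alpha, golf.
Key observation: at charlie the run first touches a limit — (0, 2, 1) against (0, 2, 2), exact on a resource it actually requests.
Step-by-step check:
  pool = (0, 2, 2)
  charlie needs (0, 2, 1) <= (0, 2, 2) -> finishes; pool += (1, 2, 2) = (1, 4, 4)
  delta needs (1, 4, 4) <= (1, 4, 4) -> finishes; pool += (0, 2, 1) = (1, 6, 5)
  foxtrot needs (0, 6, 1) <= (1, 6, 5) -> finishes; pool += (3, 3, 1) = (4, 9, 6)
  echo needs (4, 0, 1) <= (4, 9, 6) -> finishes; pool += (1, 1, 2) = (5, 10, 8)
  alpha needs (0, 8, 5) <= (5, 10, 8) -> finishes; pool += (0, 1, 0) = (5, 11, 8)
  golf needs (4, 6, 7) <= (5, 11, 8) -> finishes; pool += (1, 1, 0) = (6, 12, 8)


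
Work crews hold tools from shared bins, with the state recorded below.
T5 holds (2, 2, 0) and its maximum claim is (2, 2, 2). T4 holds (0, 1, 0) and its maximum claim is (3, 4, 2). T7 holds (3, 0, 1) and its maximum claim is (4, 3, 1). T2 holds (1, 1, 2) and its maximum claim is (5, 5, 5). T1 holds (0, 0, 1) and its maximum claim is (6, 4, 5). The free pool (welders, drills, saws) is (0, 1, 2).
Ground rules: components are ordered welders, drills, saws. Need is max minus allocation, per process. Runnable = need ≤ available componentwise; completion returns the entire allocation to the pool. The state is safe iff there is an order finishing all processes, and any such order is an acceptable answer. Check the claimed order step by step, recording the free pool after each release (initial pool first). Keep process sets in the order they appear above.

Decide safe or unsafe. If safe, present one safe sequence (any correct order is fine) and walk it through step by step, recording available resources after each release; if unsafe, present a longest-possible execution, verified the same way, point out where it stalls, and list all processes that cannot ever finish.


SAFE — a valid safe sequence is T5, T7, T4, T2, T1.
Key observation: the first exact fit in this order is T5 — it needs (0, 0, 2) with (0, 1, 2) free, meeting a requested resource to the last unit.
Walking it through:
  pool = (0, 1, 2)
  T5 needs (0, 0, 2) <= (0, 1, 2) -> finishes; pool += (2, 2, 0) = (2, 3, 2)
  T7 needs (1, 3, 0) <= (2, 3, 2) -> finishes; pool += (3, 0, 1) = (5, 3, 3)
  T4 needs (3, 3, 2) <= (5, 3, 3) -> finishes; pool += (0, 1, 0) = (5, 4, 3)
  T2 needs (4, 4, 3) <= (5, 4, 3) -> finishes; pool += (1, 1, 2) = (6, 5, 5)
  T1 needs (6, 4, 4) <= (6, 5, 5) -> finishes; pool += (0, 0, 1) = (6, 5, 6)


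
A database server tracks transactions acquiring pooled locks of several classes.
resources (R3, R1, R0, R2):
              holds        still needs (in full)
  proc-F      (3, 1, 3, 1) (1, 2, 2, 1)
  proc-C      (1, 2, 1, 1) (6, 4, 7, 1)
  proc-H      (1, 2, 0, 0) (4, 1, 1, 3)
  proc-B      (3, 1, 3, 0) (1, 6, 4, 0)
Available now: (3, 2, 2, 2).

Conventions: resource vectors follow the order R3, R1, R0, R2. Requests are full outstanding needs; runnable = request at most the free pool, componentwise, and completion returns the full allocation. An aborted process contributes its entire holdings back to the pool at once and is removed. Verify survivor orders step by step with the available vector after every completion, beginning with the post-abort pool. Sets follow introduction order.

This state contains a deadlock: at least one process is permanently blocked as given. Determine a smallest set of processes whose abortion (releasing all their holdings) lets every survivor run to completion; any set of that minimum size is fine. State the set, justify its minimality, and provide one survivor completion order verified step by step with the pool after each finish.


Minimum abort set: proc-C.
Key observation: aborting proc-C returns (1, 2, 1, 1), and proc-B — hopeless before — runs at step 3 with the returned capacity in the pool.
No smaller set exists: with zero aborts the deadlock remains.
Survivors finish in the order: proc-H, proc-F, proc-B. Step-by-step check (pool after the aborts first):
  pool = (4, 4, 3, 3)
  proc-H needs (4, 1, 1, 3) <= (4, 4, 3, 3) -> finishes; pool += (1, 2, 0, 0) = (5, 6, 3, 3)
  proc-F needs (1, 2, 2, 1) <= (5, 6, 3, 3) -> finishes; pool += (3, 1, 3, 1) = (8, 7, 6, 4)
  proc-B needs (1, 6, 4, 0) <= (8, 7, 6, 4) -> finishes; pool += (3, 1, 3, 0) = (11, 8, 9, 4)


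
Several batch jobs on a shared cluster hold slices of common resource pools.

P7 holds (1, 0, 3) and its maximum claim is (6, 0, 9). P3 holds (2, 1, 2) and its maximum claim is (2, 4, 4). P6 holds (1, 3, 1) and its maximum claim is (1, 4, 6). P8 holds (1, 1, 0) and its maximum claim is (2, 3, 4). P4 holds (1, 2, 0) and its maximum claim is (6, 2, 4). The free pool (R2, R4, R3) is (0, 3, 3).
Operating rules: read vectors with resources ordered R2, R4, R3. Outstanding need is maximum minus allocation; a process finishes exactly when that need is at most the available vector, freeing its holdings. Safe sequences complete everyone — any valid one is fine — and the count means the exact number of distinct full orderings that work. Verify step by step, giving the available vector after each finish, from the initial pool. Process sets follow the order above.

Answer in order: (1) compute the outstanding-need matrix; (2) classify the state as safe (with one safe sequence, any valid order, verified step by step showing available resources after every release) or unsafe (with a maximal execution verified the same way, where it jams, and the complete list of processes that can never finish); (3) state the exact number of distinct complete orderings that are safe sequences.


(1) Need matrix, components ordered R2, R4, R3:
  P7: (5, 0, 6)
  P3: (0, 3, 2)
  P6: (0, 1, 5)
  P8: (1, 2, 4)
  P4: (5, 0, 4)
(2) UNSAFE.
Key observation: after P3, P6, P8 complete, (4, 8, 6) is the best the pool ever gets, yet each leftover process wants more R2.
Going as far as possible: P3, P6, P8; after that, nothing fits. Walking it through:
  pool = (0, 3, 3)
  P3: need (0, 3, 2) fits (0, 3, 3); releases (2, 1, 2), pool now (2, 4, 5)
  P6: need (0, 1, 5) fits (2, 4, 5); releases (1, 3, 1), pool now (3, 7, 6)
  P8: need (1, 2, 4) fits (3, 7, 6); releases (1, 1, 0), pool now (4, 8, 6)
  blocked: P7 wants (5, 0, 6), pool (4, 8, 6) — not enough R2
  blocked: P4 wants (5, 0, 4), pool (4, 8, 6) — not enough R2
Permanently blocked: P7 and P4.
(3) Precisely 0 of the possible complete orderings are safe sequences.


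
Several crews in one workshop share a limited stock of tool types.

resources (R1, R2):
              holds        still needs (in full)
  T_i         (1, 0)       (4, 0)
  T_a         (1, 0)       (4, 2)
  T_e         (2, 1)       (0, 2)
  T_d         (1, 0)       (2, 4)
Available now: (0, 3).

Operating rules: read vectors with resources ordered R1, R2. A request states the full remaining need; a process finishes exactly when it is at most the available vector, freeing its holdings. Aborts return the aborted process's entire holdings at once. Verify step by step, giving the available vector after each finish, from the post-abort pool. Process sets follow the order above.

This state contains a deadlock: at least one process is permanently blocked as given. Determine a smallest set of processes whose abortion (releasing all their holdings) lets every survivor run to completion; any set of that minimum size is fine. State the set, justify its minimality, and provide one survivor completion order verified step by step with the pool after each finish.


The answer: abort T_a.
Key observation: the returned (1, 0) from T_a is what brings T_i — unrunnable before, under any order — into play at step 3.
No smaller set exists: with zero aborts the deadlock remains.
The survivors complete as T_e, T_d, T_i. Check, step by step (starting from the post-abort pool):
  pool = (1, 3)
  run T_e (needs (0, 2), free (1, 3)); after release of (2, 1) the pool is (3, 4)
  run T_d (needs (2, 4), free (3, 4)); after release of (1, 0) the pool is (4, 4)
  run T_i (needs (4, 0), free (4, 4)); after release of (1, 0) the pool is (5, 4)


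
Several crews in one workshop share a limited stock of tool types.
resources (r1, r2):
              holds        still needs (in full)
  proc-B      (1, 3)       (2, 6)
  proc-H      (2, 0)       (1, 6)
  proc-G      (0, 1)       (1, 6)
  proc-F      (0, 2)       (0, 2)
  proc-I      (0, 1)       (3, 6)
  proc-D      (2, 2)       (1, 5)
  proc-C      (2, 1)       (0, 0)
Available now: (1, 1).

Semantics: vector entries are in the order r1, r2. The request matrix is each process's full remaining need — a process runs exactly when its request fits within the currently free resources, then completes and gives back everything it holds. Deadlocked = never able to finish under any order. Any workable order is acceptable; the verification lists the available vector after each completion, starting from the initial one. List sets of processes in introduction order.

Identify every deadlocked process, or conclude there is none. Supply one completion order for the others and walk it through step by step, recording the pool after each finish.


The deadlocked set is proc-B, proc-H, proc-G, proc-I and proc-D.
Key observation: even finishing proc-C, proc-F leaves just (3, 4) free — too little r2 for any of the remaining processes.
The rest can finish in the order proc-C, proc-F. Walking it through:
  pool = (1, 1)
  proc-C: need (0, 0) fits (1, 1); releases (2, 1), pool now (3, 2)
  proc-F: need (0, 2) fits (3, 2); releases (0, 2), pool now (3, 4)
None of the blocked processes ever fits:
  blocked: proc-B wants (2, 6), pool (3, 4) — not enough r2
  blocked: proc-H wants (1, 6), pool (3, 4) — not enough r2
  blocked: proc-G wants (1, 6), pool (3, 4) — not enough r2
  blocked: proc-I wants (3, 6), pool (3, 4) — not enough r2
  blocked: proc-D wants (1, 5), pool (3, 4) — not enough r2


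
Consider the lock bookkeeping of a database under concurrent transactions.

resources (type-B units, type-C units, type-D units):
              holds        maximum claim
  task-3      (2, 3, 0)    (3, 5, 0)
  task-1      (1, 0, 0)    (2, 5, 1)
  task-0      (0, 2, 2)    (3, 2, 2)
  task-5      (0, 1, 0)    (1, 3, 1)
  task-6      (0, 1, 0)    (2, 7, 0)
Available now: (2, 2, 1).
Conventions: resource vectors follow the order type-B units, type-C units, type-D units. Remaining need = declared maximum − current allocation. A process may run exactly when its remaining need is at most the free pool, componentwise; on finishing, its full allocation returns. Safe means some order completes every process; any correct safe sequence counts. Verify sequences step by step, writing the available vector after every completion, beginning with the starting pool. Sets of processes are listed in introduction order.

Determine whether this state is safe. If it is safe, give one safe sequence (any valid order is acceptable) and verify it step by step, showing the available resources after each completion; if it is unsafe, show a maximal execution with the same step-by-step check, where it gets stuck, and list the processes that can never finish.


SAFE. One safe sequence: task-5, task-3, task-1, task-6, task-0.
Key observation: the order's first zero-slack moment is task-5 ((1, 2, 1) needed, (2, 2, 1) free — a requested resource with nothing to spare).
Check, step by step:
  pool = (2, 2, 1)
  run task-5 (needs (1, 2, 1), free (2, 2, 1)); after release of (0, 1, 0) the pool is (2, 3, 1)
  run task-3 (needs (1, 2, 0), free (2, 3, 1)); after release of (2, 3, 0) the pool is (4, 6, 1)
  run task-1 (needs (1, 5, 1), free (4, 6, 1)); after release of (1, 0, 0) the pool is (5, 6, 1)
  run task-6 (needs (2, 6, 0), free (5, 6, 1)); after release of (0, 1, 0) the pool is (5, 7, 1)
  run task-0 (needs (3, 0, 0), free (5, 7, 1)); after release of (0, 2, 2) the pool is (5, 9, 3)


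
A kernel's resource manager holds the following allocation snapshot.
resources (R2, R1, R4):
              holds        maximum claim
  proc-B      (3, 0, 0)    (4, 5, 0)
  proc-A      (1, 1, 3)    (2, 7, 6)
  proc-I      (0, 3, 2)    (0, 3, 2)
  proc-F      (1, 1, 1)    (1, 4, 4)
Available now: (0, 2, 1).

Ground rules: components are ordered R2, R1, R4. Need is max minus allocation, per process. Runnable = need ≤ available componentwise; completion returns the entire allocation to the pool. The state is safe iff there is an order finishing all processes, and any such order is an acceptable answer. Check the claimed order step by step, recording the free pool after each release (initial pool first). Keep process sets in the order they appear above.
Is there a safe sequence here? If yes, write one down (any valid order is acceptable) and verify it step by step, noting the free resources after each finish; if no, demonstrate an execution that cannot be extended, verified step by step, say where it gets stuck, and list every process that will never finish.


The state is SAFE; one workable sequence: proc-I, proc-F, proc-B, proc-A.
Key observation: proc-F marks the first exact bind of the order: its need (0, 3, 3) fits the free (0, 5, 3) with zero slack on a requested resource.
Step-by-step check:
  pool = (0, 2, 1)
  run proc-I (needs (0, 0, 0), free (0, 2, 1)); after release of (0, 3, 2) the pool is (0, 5, 3)
  run proc-F (needs (0, 3, 3), free (0, 5, 3)); after release of (1, 1, 1) the pool is (1, 6, 4)
  run proc-B (needs (1, 5, 0), free (1, 6, 4)); after release of (3, 0, 0) the pool is (4, 6, 4)
  run proc-A (needs (1, 6, 3), free (4, 6, 4)); after release of (1, 1, 3) the pool is (5, 7, 7)


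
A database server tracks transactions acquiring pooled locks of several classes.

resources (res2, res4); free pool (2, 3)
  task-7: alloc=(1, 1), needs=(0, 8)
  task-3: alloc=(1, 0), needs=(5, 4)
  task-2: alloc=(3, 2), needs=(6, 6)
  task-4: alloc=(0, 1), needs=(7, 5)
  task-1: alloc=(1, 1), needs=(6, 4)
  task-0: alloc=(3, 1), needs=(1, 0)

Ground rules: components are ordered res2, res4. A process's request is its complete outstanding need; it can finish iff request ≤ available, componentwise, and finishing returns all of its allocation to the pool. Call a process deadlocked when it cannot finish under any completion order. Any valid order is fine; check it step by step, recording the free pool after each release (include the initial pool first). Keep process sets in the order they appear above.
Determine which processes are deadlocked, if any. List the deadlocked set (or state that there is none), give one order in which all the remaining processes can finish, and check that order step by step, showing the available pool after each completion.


The deadlocked set is empty.
Key observation: task-0 fits the free pool immediately, and its release cascades until everyone finishes.
The rest can finish in the order task-0, task-3, task-1, task-4, task-2, task-7. Verifying each step:
  pool = (2, 3)
  task-0 needs (1, 0) <= (2, 3) -> finishes; pool += (3, 1) = (5, 4)
  task-3 needs (5, 4) <= (5, 4) -> finishes; pool += (1, 0) = (6, 4)
  task-1 needs (6, 4) <= (6, 4) -> finishes; pool += (1, 1) = (7, 5)
  task-4 needs (7, 5) <= (7, 5) -> finishes; pool += (0, 1) = (7, 6)
  task-2 needs (6, 6) <= (7, 6) -> finishes; pool += (3, 2) = (10, 8)
  task-7 needs (0, 8) <= (10, 8) -> finishes; pool += (1, 1) = (11, 9)


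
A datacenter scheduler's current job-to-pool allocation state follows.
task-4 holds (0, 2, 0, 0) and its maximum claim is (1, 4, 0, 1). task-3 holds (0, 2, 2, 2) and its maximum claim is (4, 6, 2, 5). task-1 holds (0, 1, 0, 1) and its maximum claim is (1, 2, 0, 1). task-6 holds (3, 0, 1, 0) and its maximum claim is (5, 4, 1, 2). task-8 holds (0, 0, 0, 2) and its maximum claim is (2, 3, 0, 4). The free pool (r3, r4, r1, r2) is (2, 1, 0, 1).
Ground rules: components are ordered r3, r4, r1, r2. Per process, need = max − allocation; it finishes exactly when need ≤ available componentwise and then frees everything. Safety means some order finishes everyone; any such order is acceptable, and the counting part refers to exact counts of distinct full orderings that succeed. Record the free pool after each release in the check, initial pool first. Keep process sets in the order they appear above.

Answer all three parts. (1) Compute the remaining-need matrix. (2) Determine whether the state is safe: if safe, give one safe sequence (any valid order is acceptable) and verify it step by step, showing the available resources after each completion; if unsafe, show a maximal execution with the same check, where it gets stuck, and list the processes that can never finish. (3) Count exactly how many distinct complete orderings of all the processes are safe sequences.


(1) Remaining need (order r3, r4, r1, r2):
  task-4: (1, 2, 0, 1)
  task-3: (4, 4, 0, 3)
  task-1: (1, 1, 0, 0)
  task-6: (2, 4, 0, 2)
  task-8: (2, 3, 0, 2)
(2) The state is SAFE; one workable sequence: task-1, task-4, task-8, task-6, task-3.
Key observation: the order's first zero-slack moment is task-1 ((1, 1, 0, 0) needed, (2, 1, 0, 1) free — a requested resource with nothing to spare).
Verifying each step:
  pool = (2, 1, 0, 1)
  run task-1 (needs (1, 1, 0, 0), free (2, 1, 0, 1)); after release of (0, 1, 0, 1) the pool is (2, 2, 0, 2)
  run task-4 (needs (1, 2, 0, 1), free (2, 2, 0, 2)); after release of (0, 2, 0, 0) the pool is (2, 4, 0, 2)
  run task-8 (needs (2, 3, 0, 2), free (2, 4, 0, 2)); after release of (0, 0, 0, 2) the pool is (2, 4, 0, 4)
  run task-6 (needs (2, 4, 0, 2), free (2, 4, 0, 4)); after release of (3, 0, 1, 0) the pool is (5, 4, 1, 4)
  run task-3 (needs (4, 4, 0, 3), free (5, 4, 1, 4)); after release of (0, 2, 2, 2) the pool is (5, 6, 3, 6)
(3) The exact count: 2 of the possible complete orderings are safe sequences.


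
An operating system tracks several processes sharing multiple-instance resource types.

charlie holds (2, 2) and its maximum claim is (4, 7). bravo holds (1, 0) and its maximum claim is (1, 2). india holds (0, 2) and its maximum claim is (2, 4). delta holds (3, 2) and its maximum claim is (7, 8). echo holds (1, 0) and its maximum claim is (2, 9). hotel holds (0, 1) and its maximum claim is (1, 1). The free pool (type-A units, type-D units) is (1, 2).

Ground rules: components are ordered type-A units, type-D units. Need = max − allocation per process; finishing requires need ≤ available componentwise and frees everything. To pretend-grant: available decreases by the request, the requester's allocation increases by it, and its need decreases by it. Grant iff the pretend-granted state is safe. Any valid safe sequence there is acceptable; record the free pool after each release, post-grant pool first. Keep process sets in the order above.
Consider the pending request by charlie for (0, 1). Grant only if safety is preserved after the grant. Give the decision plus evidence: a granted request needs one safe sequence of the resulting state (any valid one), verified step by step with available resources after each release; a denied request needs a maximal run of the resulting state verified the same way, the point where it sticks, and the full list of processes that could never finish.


GRANT — the state after the grant stays safe, e.g. via hotel, bravo, india, charlie, delta, echo.
Key observation: after the grant the pool drops to (1, 1), which still lets hotel finish first and unwind the rest.
Verifying the post-grant state step by step:
  pool = (1, 1)
  hotel needs (1, 0) <= (1, 1) -> finishes; pool += (0, 1) = (1, 2)
  bravo needs (0, 2) <= (1, 2) -> finishes; pool += (1, 0) = (2, 2)
  india needs (2, 2) <= (2, 2) -> finishes; pool += (0, 2) = (2, 4)
  charlie needs (2, 4) <= (2, 4) -> finishes; pool += (2, 3) = (4, 7)
  delta needs (4, 6) <= (4, 7) -> finishes; pool += (3, 2) = (7, 9)
  echo needs (1, 9) <= (7, 9) -> finishes; pool += (1, 0) = (8, 9)


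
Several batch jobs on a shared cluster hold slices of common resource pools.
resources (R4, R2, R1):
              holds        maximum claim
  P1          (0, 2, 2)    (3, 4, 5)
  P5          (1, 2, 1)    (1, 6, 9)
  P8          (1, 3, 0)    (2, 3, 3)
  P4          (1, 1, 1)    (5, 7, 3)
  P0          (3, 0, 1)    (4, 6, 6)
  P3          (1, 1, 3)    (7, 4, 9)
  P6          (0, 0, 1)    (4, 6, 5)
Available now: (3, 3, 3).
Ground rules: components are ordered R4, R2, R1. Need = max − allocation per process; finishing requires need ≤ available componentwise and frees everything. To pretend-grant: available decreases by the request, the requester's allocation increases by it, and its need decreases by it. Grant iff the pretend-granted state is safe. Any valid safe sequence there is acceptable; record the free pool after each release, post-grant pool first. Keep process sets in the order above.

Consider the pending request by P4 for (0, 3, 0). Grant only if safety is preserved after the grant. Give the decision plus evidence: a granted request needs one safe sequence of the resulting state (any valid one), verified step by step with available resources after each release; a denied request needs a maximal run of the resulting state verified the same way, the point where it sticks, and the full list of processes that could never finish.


GRANT — the state after the grant stays safe, e.g. via P8, P1, P4, P0, P6, P3, P5.
Key observation: (3, 0, 3) free after granting still covers P8 first, and each release covers the next.
Verifying the post-grant state step by step:
  pool = (3, 0, 3)
  P8: need (1, 0, 3) fits (3, 0, 3); releases (1, 3, 0), pool now (4, 3, 3)
  P1: need (3, 2, 3) fits (4, 3, 3); releases (0, 2, 2), pool now (4, 5, 5)
  P4: need (4, 3, 2) fits (4, 5, 5); releases (1, 4, 1), pool now (5, 9, 6)
  P0: need (1, 6, 5) fits (5, 9, 6); releases (3, 0, 1), pool now (8, 9, 7)
  P6: need (4, 6, 4) fits (8, 9, 7); releases (0, 0, 1), pool now (8, 9, 8)
  P3: need (6, 3, 6) fits (8, 9, 8); releases (1, 1, 3), pool now (9, 10, 11)
  P5: need (0, 4, 8) fits (9, 10, 11); releases (1, 2, 1), pool now (10, 12, 12)


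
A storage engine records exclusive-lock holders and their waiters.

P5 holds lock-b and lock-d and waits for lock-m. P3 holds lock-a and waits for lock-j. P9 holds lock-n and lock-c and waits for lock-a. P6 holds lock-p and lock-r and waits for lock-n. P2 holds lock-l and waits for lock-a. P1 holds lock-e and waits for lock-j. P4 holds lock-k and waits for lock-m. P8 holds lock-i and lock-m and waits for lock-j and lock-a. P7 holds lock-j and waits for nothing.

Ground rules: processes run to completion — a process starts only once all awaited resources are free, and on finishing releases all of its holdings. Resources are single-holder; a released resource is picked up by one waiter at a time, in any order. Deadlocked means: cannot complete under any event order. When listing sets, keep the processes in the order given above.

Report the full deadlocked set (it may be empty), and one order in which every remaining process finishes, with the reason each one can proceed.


The deadlocked set is empty.
Key observation: every chain of waits terminates; starting from the processes that wait on nothing, all the rest unlock in turn.
One completion order for the rest: P7, P3, P2, P9, P8, P1, P4, P6, P5.
Walking it through:
  P7 waits on nothing -> runs at once and releases lock-j
  P3: everything it awaited (lock-j) is free; runs, freeing lock-a
  P2: everything it awaited (lock-a) is free; runs, freeing lock-l
  P9: everything it awaited (lock-a) is free; runs, freeing lock-n and lock-c
  P8: everything it awaited (lock-j and lock-a) is free; runs, freeing lock-i and lock-m
  P1: everything it awaited (lock-j) is free; runs, freeing lock-e
  P4: everything it awaited (lock-m) is free; runs, freeing lock-k
  P6: everything it awaited (lock-n) is free; runs, freeing lock-p and lock-r
  P5: everything it awaited (lock-m) is free; runs, freeing lock-b and lock-d


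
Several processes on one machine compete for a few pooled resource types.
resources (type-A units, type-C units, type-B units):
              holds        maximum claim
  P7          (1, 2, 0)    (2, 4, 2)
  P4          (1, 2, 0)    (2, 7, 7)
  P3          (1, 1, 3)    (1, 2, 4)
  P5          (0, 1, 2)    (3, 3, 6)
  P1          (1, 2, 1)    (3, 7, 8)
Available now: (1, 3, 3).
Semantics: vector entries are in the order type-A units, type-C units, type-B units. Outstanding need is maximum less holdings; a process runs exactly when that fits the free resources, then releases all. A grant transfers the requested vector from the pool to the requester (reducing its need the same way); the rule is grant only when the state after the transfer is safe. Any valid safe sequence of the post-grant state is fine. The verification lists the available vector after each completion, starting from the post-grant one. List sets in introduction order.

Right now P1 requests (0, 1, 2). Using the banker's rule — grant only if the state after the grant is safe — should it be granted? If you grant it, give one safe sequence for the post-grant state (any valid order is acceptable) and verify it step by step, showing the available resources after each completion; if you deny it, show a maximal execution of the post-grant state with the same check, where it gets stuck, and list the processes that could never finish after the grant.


GRANT — the state after the grant stays safe, e.g. via P3, P7, P5, P1, P4.
Key observation: granting shrinks the pool to (1, 2, 1), yet P3 still fits and the chain goes through.
Step-by-step check of the post-grant state:
  pool = (1, 2, 1)
  run P3 (needs (0, 1, 1), free (1, 2, 1)); after release of (1, 1, 3) the pool is (2, 3, 4)
  run P7 (needs (1, 2, 2), free (2, 3, 4)); after release of (1, 2, 0) the pool is (3, 5, 4)
  run P5 (needs (3, 2, 4), free (3, 5, 4)); after release of (0, 1, 2) the pool is (3, 6, 6)
  run P1 (needs (2, 4, 5), free (3, 6, 6)); after release of (1, 3, 3) the pool is (4, 9, 9)
  run P4 (needs (1, 5, 7), free (4, 9, 9)); after release of (1, 2, 0) the pool is (5, 11, 9)


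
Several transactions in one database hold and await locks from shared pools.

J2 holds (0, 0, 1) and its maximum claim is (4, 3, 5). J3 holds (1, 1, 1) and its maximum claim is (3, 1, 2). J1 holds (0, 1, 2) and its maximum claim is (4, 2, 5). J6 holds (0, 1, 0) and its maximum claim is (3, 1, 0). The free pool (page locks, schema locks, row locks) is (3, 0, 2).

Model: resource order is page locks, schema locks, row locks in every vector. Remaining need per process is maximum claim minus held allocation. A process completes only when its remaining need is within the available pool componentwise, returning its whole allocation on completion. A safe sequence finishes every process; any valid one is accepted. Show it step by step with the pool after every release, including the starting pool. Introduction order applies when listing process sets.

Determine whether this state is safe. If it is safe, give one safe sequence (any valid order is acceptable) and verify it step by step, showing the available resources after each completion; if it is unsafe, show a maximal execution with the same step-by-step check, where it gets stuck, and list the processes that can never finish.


The state is SAFE; one workable sequence: J3, J6, J1, J2.
Key observation: at J1 the run first touches a limit — (4, 1, 3) against (4, 2, 3), exact on a resource it actually requests.
Verifying each step:
  pool = (3, 0, 2)
  J3 needs (2, 0, 1) <= (3, 0, 2) -> finishes; pool += (1, 1, 1) = (4, 1, 3)
  J6 needs (3, 0, 0) <= (4, 1, 3) -> finishes; pool += (0, 1, 0) = (4, 2, 3)
  J1 needs (4, 1, 3) <= (4, 2, 3) -> finishes; pool += (0, 1, 2) = (4, 3, 5)
  J2 needs (4, 3, 4) <= (4, 3, 5) -> finishes; pool += (0, 0, 1) = (4, 3, 6)
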